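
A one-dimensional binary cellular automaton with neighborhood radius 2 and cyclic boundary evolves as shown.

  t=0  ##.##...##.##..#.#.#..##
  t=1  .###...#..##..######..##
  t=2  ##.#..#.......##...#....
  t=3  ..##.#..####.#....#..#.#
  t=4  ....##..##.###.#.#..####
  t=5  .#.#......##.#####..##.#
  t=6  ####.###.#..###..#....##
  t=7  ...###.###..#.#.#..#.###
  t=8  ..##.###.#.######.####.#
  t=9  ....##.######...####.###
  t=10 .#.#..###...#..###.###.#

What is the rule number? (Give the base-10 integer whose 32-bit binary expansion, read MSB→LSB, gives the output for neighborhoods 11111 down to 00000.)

  [31] ##### => .  t=1,i=16
  [30] ####. => .  t=0,i=0
  [29] ###.# => #  t=0,i=1
  [28] ###.. => #  t=1,i=3
  [27] ##.## => #  t=0,i=2
  [26] ##.#. => #  t=2,i=2
  [25] ##..# => .  t=0,i=13
  [24] ##... => .  t=0,i=5
  [23] #.### => #  t=1,i=1
  [22] #.##. => #  t=0,i=3
  [21] #.#.# => #  t=0,i=17
  [20] #.#.. => #  t=0,i=19
  [19] #..## => .  t=0,i=21
  [18] #..#. => #  t=0,i=14
  [17] #...# => .  t=0,i=6
  [16] #.... => #  t=2,i=8
  [15] .#### => #  t=0,i=23
  [14] .###. => .  t=1,i=2
  [13] .##.# => .  t=0,i=9
  [12] .##.. => .  t=0,i=4
  [11] .#.## => #  t=7,i=20
  [10] .#.#. => #  t=0,i=16
  [9] .#..# => .  t=0,i=20
  [8] .#... => .  t=2,i=7
  [7] ..### => #  t=0,i=22
  [6] ..##. => .  t=0,i=8
  [5] ..#.# => #  t=0,i=15
  [4] ..#.. => .  t=1,i=7
  [3] ...## => #  t=0,i=7
  [2] ...#. => #  t=1,i=6
  [1] ....# => .  t=2,i=12
  [0] ..... => #  t=2,i=9
  bits 00111100111101011000110010101101 = 1022725293

1022725293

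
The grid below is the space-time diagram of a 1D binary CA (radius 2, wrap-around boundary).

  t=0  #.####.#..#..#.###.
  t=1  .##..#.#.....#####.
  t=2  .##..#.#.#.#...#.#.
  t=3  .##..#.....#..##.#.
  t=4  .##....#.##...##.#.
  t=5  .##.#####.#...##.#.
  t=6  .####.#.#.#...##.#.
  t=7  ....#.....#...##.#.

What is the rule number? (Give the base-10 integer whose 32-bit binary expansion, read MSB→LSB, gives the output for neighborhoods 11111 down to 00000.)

3096541286

  nb #####: next=#  (t=1,i=15, bit31=1)
  nb ####.: next=.  (t=0,i=4, bit30=0)
  nb ###.#: next=#  (t=0,i=5, bit29=1)
  nb ###..: next=#  (t=1,i=17, bit28=1)
  nb ##.##: next=#  (t=5,i=3, bit27=1)
  nb ##.#.: next=.  (t=0,i=6, bit26=0)
  nb ##..#: next=.  (t=1,i=3, bit25=0)
  nb ##...: next=.  (t=4,i=3, bit24=0)
  nb #.###: next=#  (t=0,i=2, bit23=1)
  nb #.##.: next=.  (t=4,i=9, bit22=0)
  nb #.#.#: next=.  (t=0,i=0, bit21=0)
  nb #.#..: next=#  (t=0,i=7, bit20=1)
  nb #..##: next=.  (t=1,i=0, bit19=0)
  nb #..#.: next=.  (t=0,i=9, bit18=0)
  nb #...#: next=.  (t=2,i=13, bit17=0)
  nb #....: next=#  (t=1,i=9, bit16=1)
  nb .####: next=.  (t=0,i=3, bit15=0)
  nb .###.: next=#  (t=0,i=16, bit14=1)
  nb .##.#: next=#  (t=3,i=15, bit13=1)
  nb .##..: next=#  (t=1,i=2, bit12=1)
  nb .#.##: next=#  (t=0,i=1, bit11=1)
  nb .#.#.: next=.  (t=1,i=6, bit10=0)
  nb .#..#: next=.  (t=0,i=8, bit9=0)
  nb .#...: next=.  (t=1,i=8, bit8=0)
  nb ..###: next=.  (t=1,i=13, bit7=0)
  nb ..##.: next=#  (t=1,i=1, bit6=1)
  nb ..#.#: next=#  (t=0,i=13, bit5=1)
  nb ..#..: next=.  (t=0,i=10, bit4=0)
  nb ...##: next=.  (t=1,i=12, bit3=0)
  nb ...#.: next=#  (t=2,i=14, bit2=1)
  nb ....#: next=#  (t=1,i=11, bit1=1)
  nb .....: next=.  (t=1,i=10, bit0=0)
  bits 10111000100100010111100001100110 = 3096541286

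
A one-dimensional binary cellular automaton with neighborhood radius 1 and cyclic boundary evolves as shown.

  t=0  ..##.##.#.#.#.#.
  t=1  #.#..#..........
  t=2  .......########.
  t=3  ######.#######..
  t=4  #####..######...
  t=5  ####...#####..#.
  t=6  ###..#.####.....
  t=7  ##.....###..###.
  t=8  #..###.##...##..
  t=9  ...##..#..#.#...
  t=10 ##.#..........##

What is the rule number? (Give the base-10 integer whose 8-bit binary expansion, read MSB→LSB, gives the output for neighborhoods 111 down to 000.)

  ###|#  b7=1 t=2,i=8
  ##.|.  b6=0 t=0,i=3
  #.#|.  b5=0 t=0,i=4
  #..|.  b4=0 t=0,i=15
  .##|#  b3=1 t=0,i=2
  .#.|.  b2=0 t=0,i=8
  ..#|.  b1=0 t=0,i=1
  ...|#  b0=1 t=0,i=0
  bits 10001001 = 137

137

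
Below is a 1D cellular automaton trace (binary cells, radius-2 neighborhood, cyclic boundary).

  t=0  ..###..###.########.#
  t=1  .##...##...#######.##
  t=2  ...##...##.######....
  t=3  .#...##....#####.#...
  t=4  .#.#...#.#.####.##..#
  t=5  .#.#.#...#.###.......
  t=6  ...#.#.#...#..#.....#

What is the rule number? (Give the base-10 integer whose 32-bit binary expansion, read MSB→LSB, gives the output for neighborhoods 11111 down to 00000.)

  [31] ##### => #  t=0,i=13
  [30] ####. => #  t=0,i=17
  [29] ###.# => .  t=0,i=9
  [28] ###.. => .  t=0,i=4
  [27] ##.## => .  t=0,i=10
  [26] ##.#. => #  t=0,i=19
  [25] ##..# => .  t=0,i=5
  [24] ##... => #  t=1,i=3
  [23] #.### => #  t=0,i=11
  [22] #.##. => .  t=1,i=1
  [21] #.#.# => #  t=4,i=1
  [20] #.#.. => #  t=0,i=20
  [19] #..## => #  t=0,i=1
  [18] #..#. => .  t=4,i=19
  [17] #...# => #  t=1,i=4
  [16] #.... => .  t=2,i=18
  [15] .#### => #  t=0,i=12
  [14] .###. => .  t=0,i=3
  [13] .##.# => .  t=1,i=20
  [12] .##.. => .  t=1,i=2
  [11] .#.## => .  t=4,i=10
  [10] .#.#. => .  t=4,i=0
  [9] .#..# => .  t=0,i=0
  [8] .#... => .  t=3,i=2
  [7] ..### => #  t=0,i=2
  [6] ..##. => .  t=1,i=6
  [5] ..#.# => .  t=4,i=7
  [4] ..#.. => #  t=3,i=1
  [3] ...## => .  t=1,i=5
  [2] ...#. => .  t=3,i=0
  [1] ....# => #  t=2,i=1
  [0] ..... => .  t=2,i=0
  bits 11000101101110101000000010010010 = 3317334162

3317334162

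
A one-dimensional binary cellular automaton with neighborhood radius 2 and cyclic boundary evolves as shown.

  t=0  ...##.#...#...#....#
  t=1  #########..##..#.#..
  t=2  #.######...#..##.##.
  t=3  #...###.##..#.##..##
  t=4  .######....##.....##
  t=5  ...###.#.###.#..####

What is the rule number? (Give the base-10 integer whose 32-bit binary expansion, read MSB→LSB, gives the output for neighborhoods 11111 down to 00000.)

3845546986

  ##### -> #   bit 31 = 1  t=1,i=2
  ####. -> #   bit 30 = 1  t=1,i=7
  ###.# -> #   bit 29 = 1  t=3,i=6
  ###.. -> .   bit 28 = 0  t=1,i=8
  ##.## -> .   bit 27 = 0  t=2,i=16
  ##.#. -> #   bit 26 = 1  t=0,i=5
  ##..# -> .   bit 25 = 0  t=1,i=9
  ##... -> #   bit 24 = 1  t=2,i=8
  #.### -> .   bit 23 = 0  t=2,i=2
  #.##. -> .   bit 22 = 0  t=2,i=17
  #.#.# -> #   bit 21 = 1  t=2,i=0
  #.#.. -> #   bit 20 = 1  t=0,i=6
  #..## -> .   bit 19 = 0  t=1,i=10
  #..#. -> #   bit 18 = 1  t=1,i=14
  #...# -> #   bit 17 = 1  t=0,i=1
  #.... -> .   bit 16 = 0  t=0,i=16
  .#### -> .   bit 15 = 0  t=1,i=1
  .###. -> #   bit 14 = 1  t=3,i=5
  .##.# -> #   bit 13 = 1  t=0,i=4
  .##.. -> .   bit 12 = 0  t=1,i=12
  .#.## -> .   bit 11 = 0  t=2,i=1
  .#.#. -> .   bit 10 = 0  t=1,i=16
  .#..# -> #   bit 9 = 1  t=1,i=18
  .#... -> #   bit 8 = 1  t=0,i=0
  ..### -> #   bit 7 = 1  t=1,i=0
  ..##. -> #   bit 6 = 1  t=0,i=3
  ..#.# -> #   bit 5 = 1  t=1,i=15
  ..#.. -> .   bit 4 = 0  t=0,i=10
  ...## -> #   bit 3 = 1  t=0,i=2
  ...#. -> .   bit 2 = 0  t=0,i=9
  ....# -> #   bit 1 = 1  t=0,i=17
  ..... -> .   bit 0 = 0  t=4,i=15
  bits 11100101001101100110001111101010 = 3845546986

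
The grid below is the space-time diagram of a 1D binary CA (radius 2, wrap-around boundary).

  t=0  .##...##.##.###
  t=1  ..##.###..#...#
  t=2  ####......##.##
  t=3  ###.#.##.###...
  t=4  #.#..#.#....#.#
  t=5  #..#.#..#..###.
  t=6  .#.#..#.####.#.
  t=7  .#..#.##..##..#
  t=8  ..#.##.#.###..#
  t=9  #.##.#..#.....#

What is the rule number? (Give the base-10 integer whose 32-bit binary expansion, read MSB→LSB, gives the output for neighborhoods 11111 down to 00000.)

3775413245

  #####|#  b31=1 t=2,i=0
  ####.|#  b30=1 t=2,i=2
  ###.#|#  b29=1 t=0,i=14
  ###..|.  b28=0 t=1,i=7
  ##.##|.  b27=0 t=0,i=0
  ##.#.|.  b26=0 t=3,i=3
  ##..#|.  b25=0 t=1,i=8
  ##...|#  b24=1 t=0,i=3
  #.###|.  b23=0 t=0,i=12
  #.##.|.  b22=0 t=0,i=1
  #.#.#|.  b21=0 t=3,i=4
  #.#..|.  b20=0 t=4,i=2
  #..##|#  b19=1 t=1,i=1
  #..#.|.  b18=0 t=1,i=9
  #...#|.  b17=0 t=0,i=4
  #....|.  b16=0 t=2,i=5
  .####|.  b15=0 t=2,i=14
  .###.|.  b14=0 t=0,i=13
  .##.#|#  b13=1 t=0,i=7
  .##..|#  b12=1 t=0,i=2
  .#.##|#  b11=1 t=3,i=5
  .#.#.|.  b10=0 t=4,i=6
  .#..#|#  b9=1 t=1,i=0
  .#...|#  b8=1 t=1,i=11
  ..###|#  b7=1 t=3,i=0
  ..##.|#  b6=1 t=0,i=6
  ..#.#|#  b5=1 t=4,i=5
  ..#..|#  b4=1 t=1,i=10
  ...##|#  b3=1 t=0,i=5
  ...#.|#  b2=1 t=1,i=13
  ....#|.  b1=0 t=2,i=8
  .....|#  b0=1 t=2,i=6
  bits 11100001000010000011101111111101 = 3775413245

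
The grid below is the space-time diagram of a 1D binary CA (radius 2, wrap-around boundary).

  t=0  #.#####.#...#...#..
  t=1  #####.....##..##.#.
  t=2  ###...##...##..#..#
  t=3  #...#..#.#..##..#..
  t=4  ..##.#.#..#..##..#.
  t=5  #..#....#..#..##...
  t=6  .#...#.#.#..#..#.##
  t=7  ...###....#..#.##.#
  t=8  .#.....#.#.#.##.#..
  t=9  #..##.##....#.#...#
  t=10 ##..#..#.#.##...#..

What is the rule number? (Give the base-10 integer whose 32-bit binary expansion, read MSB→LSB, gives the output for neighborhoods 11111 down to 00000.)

  [31] ##### => #  t=0,i=4
  [30] ####. => .  t=0,i=5
  [29] ###.# => .  t=0,i=6
  [28] ###.. => .  t=1,i=4
  [27] ##.## => .  t=9,i=5
  [26] ##.#. => .  t=0,i=7
  [25] ##..# => #  t=1,i=12
  [24] ##... => .  t=1,i=5
  [23] #.### => #  t=0,i=2
  [22] #.##. => .  t=6,i=17
  [21] #.#.# => .  t=1,i=17
  [20] #.#.. => .  t=0,i=8
  [19] #..## => .  t=1,i=13
  [18] #..#. => .  t=0,i=18
  [17] #...# => #  t=0,i=10
  [16] #.... => #  t=1,i=6
  [15] .#### => #  t=0,i=3
  [14] .###. => .  t=7,i=4
  [13] .##.# => #  t=1,i=15
  [12] .##.. => #  t=1,i=11
  [11] .#.## => #  t=0,i=1
  [10] .#.#. => .  t=3,i=8
  [9] .#..# => #  t=0,i=17
  [8] .#... => .  t=0,i=9
  [7] ..### => .  t=2,i=18
  [6] ..##. => .  t=1,i=10
  [5] ..#.# => #  t=0,i=0
  [4] ..#.. => .  t=0,i=12
  [3] ...## => .  t=1,i=9
  [2] ...#. => #  t=0,i=11
  [1] ....# => .  t=1,i=8
  [0] ..... => #  t=1,i=7
  bits 10000010100000111011101000100101 = 2189670949

2189670949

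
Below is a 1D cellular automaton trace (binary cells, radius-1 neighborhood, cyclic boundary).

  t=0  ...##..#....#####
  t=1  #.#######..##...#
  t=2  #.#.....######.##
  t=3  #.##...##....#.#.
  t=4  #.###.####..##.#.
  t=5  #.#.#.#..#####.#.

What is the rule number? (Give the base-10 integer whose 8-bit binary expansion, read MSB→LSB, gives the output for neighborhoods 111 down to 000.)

  [7] ### => .  t=0,i=13
  [6] ##. => #  t=0,i=4
  [5] #.# => .  t=1,i=1
  [4] #.. => #  t=0,i=0
  [3] .## => #  t=0,i=3
  [2] .#. => #  t=0,i=7
  [1] ..# => #  t=0,i=2
  [0] ... => .  t=0,i=1
  bits 01011110 = 94

94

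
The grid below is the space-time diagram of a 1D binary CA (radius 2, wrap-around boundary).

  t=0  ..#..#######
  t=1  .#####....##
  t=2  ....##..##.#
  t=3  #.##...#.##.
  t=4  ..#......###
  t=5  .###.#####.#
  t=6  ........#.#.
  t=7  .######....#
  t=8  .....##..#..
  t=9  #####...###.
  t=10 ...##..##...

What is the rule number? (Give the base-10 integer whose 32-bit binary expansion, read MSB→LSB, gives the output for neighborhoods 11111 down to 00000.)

  [31] ##### => .  t=0,i=7
  [30] ####. => #  t=0,i=10
  [29] ###.# => .  t=5,i=3
  [28] ###.. => #  t=0,i=11
  [27] ##.## => .  t=1,i=0
  [26] ##.#. => #  t=2,i=10
  [25] ##..# => .  t=0,i=0
  [24] ##... => .  t=1,i=6
  [23] #.### => .  t=1,i=1
  [22] #.##. => #  t=3,i=2
  [21] #.#.# => .  t=3,i=0
  [20] #.#.. => .  t=2,i=11
  [19] #..## => #  t=0,i=4
  [18] #..#. => #  t=0,i=1
  [17] #...# => .  t=3,i=5
  [16] #.... => .  t=1,i=7
  [15] .#### => .  t=0,i=6
  [14] .###. => .  t=4,i=10
  [13] .##.# => #  t=1,i=11
  [12] .##.. => .  t=2,i=5
  [11] .#.## => .  t=3,i=1
  [10] .#.#. => .  t=6,i=9
  [9] .#..# => #  t=0,i=3
  [8] .#... => #  t=2,i=0
  [7] ..### => #  t=0,i=5
  [6] ..##. => .  t=1,i=10
  [5] ..#.# => .  t=3,i=7
  [4] ..#.. => #  t=0,i=2
  [3] ...## => #  t=1,i=9
  [2] ...#. => .  t=3,i=6
  [1] ....# => #  t=1,i=8
  [0] ..... => #  t=4,i=5
  bits 01010100010011000010001110011011 = 1414275995

1414275995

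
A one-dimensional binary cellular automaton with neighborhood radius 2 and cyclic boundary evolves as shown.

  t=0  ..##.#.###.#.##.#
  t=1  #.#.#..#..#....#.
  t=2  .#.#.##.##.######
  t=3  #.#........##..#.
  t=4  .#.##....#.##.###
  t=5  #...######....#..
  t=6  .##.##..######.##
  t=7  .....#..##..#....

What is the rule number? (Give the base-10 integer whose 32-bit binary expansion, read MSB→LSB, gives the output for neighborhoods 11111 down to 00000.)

  [31] ##### => .  t=2,i=13
  [30] ####. => #  t=2,i=15
  [29] ###.# => .  t=0,i=9
  [28] ###.. => #  t=5,i=9
  [27] ##.## => .  t=2,i=7
  [26] ##.#. => #  t=0,i=4
  [25] ##..# => .  t=3,i=13
  [24] ##... => #  t=4,i=5
  [23] #.### => #  t=0,i=7
  [22] #.##. => .  t=0,i=13
  [21] #.#.# => .  t=0,i=5
  [20] #.#.. => .  t=0,i=16
  [19] #..## => .  t=0,i=1
  [18] #..#. => #  t=1,i=6
  [17] #...# => #  t=5,i=2
  [16] #.... => #  t=1,i=12
  [15] .#### => #  t=2,i=12
  [14] .###. => .  t=0,i=8
  [13] .##.# => .  t=0,i=3
  [12] .##.. => #  t=3,i=12
  [11] .#.## => .  t=0,i=6
  [10] .#.#. => #  t=1,i=1
  [9] .#..# => #  t=0,i=0
  [8] .#... => #  t=1,i=11
  [7] ..### => #  t=5,i=4
  [6] ..##. => #  t=0,i=2
  [5] ..#.# => #  t=1,i=15
  [4] ..#.. => .  t=1,i=7
  [3] ...## => .  t=3,i=10
  [2] ...#. => #  t=1,i=14
  [1] ....# => #  t=1,i=13
  [0] ..... => .  t=3,i=5
  bits 01010101100001111001011111100110 = 1434949606

1434949606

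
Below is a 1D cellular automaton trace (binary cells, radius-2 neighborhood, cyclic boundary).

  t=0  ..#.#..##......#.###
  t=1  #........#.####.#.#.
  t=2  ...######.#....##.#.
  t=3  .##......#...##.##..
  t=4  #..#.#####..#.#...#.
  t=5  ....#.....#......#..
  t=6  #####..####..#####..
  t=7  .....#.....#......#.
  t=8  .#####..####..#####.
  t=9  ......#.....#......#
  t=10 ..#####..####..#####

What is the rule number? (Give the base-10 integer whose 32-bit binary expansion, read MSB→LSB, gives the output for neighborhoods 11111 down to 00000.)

119564319

  #####|.  b31=0 t=2,i=5
  ####.|.  b30=0 t=1,i=13
  ###.#|.  b29=0 t=1,i=14
  ###..|.  b28=0 t=0,i=19
  ##.##|.  b27=0 t=3,i=15
  ##.#.|#  b26=1 t=1,i=15
  ##..#|#  b25=1 t=0,i=0
  ##...|#  b24=1 t=0,i=9
  #.###|.  b23=0 t=0,i=17
  #.##.|.  b22=0 t=3,i=16
  #.#.#|#  b21=1 t=1,i=16
  #.#..|.  b20=0 t=0,i=4
  #..##|.  b19=0 t=0,i=6
  #..#.|.  b18=0 t=0,i=1
  #...#|.  b17=0 t=3,i=11
  #....|.  b16=0 t=0,i=10
  .####|.  b15=0 t=1,i=12
  .###.|#  b14=1 t=0,i=18
  .##.#|#  b13=1 t=2,i=16
  .##..|.  b12=0 t=0,i=8
  .#.##|#  b11=1 t=0,i=16
  .#.#.|.  b10=0 t=0,i=3
  .#..#|.  b9=0 t=0,i=5
  .#...|.  b8=0 t=1,i=1
  ..###|.  b7=0 t=2,i=3
  ..##.|.  b6=0 t=0,i=7
  ..#.#|.  b5=0 t=0,i=2
  ..#..|#  b4=1 t=3,i=9
  ...##|#  b3=1 t=2,i=2
  ...#.|#  b2=1 t=0,i=14
  ....#|#  b1=1 t=0,i=13
  .....|#  b0=1 t=0,i=11
  bits 00000111001000000110100000011111 = 119564319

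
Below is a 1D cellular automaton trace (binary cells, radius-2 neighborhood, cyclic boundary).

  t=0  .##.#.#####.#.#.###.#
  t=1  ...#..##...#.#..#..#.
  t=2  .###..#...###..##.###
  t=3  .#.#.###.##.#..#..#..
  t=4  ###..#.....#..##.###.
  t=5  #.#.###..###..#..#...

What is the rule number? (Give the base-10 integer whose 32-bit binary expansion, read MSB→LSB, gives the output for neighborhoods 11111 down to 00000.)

344229374

  [31] ##### => .  t=0,i=8
  [30] ####. => .  t=0,i=9
  [29] ###.# => .  t=0,i=10
  [28] ###.. => #  t=2,i=3
  [27] ##.## => .  t=2,i=0
  [26] ##.#. => #  t=0,i=3
  [25] ##..# => .  t=2,i=4
  [24] ##... => .  t=1,i=8
  [23] #.### => #  t=0,i=6
  [22] #.##. => .  t=0,i=1
  [21] #.#.# => .  t=0,i=4
  [20] #.#.. => .  t=1,i=13
  [19] #..## => .  t=1,i=5
  [18] #..#. => #  t=1,i=15
  [17] #...# => .  t=1,i=9
  [16] #.... => .  t=1,i=0
  [15] .#### => #  t=0,i=7
  [14] .###. => .  t=0,i=17
  [13] .##.# => .  t=0,i=2
  [12] .##.. => .  t=1,i=7
  [11] .#.## => .  t=0,i=0
  [10] .#.#. => #  t=0,i=13
  [9] .#..# => .  t=1,i=4
  [8] .#... => #  t=1,i=20
  [7] ..### => #  t=2,i=10
  [6] ..##. => #  t=1,i=6
  [5] ..#.# => #  t=1,i=11
  [4] ..#.. => #  t=1,i=3
  [3] ...## => #  t=2,i=9
  [2] ...#. => #  t=1,i=2
  [1] ....# => #  t=1,i=1
  [0] ..... => .  t=4,i=8
  bits 00010100100001001000010111111110 = 344229374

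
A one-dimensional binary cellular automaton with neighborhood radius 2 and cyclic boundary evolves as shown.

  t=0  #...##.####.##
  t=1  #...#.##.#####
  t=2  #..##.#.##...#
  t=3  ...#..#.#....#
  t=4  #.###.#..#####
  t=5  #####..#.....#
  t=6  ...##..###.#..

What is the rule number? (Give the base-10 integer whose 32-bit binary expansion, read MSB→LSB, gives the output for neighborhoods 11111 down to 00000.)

  ##### -> .   bit 31 = 0  t=1,i=11
  ####. -> #   bit 30 = 1  t=0,i=9
  ###.# -> #   bit 29 = 1  t=0,i=10
  ###.. -> #   bit 28 = 1  t=0,i=0
  ##.## -> #   bit 27 = 1  t=0,i=6
  ##.#. -> .   bit 26 = 0  t=2,i=5
  ##..# -> .   bit 25 = 0  t=2,i=1
  ##... -> .   bit 24 = 0  t=0,i=1
  #.### -> #   bit 23 = 1  t=0,i=7
  #.##. -> #   bit 22 = 1  t=1,i=6
  #.#.# -> #   bit 21 = 1  t=2,i=6
  #.#.. -> .   bit 20 = 0  t=3,i=8
  #..## -> .   bit 19 = 0  t=2,i=2
  #..#. -> .   bit 18 = 0  t=3,i=5
  #...# -> .   bit 17 = 0  t=0,i=2
  #.... -> #   bit 16 = 1  t=3,i=10
  .#### -> .   bit 15 = 0  t=0,i=8
  .###. -> #   bit 14 = 1  t=0,i=13
  .##.# -> .   bit 13 = 0  t=0,i=5
  .##.. -> .   bit 12 = 0  t=2,i=0
  .#.## -> .   bit 11 = 0  t=1,i=5
  .#.#. -> .   bit 10 = 0  t=3,i=7
  .#..# -> #   bit 9 = 1  t=3,i=4
  .#... -> #   bit 8 = 1  t=3,i=0
  ..### -> .   bit 7 = 0  t=4,i=9
  ..##. -> #   bit 6 = 1  t=0,i=4
  ..#.# -> #   bit 5 = 1  t=1,i=4
  ..#.. -> #   bit 4 = 1  t=3,i=3
  ...## -> .   bit 3 = 0  t=0,i=3
  ...#. -> #   bit 2 = 1  t=1,i=3
  ....# -> #   bit 1 = 1  t=3,i=11
  ..... -> .   bit 0 = 0  t=5,i=10
  bits 01111000111000010100001101110110 = 2028028790

2028028790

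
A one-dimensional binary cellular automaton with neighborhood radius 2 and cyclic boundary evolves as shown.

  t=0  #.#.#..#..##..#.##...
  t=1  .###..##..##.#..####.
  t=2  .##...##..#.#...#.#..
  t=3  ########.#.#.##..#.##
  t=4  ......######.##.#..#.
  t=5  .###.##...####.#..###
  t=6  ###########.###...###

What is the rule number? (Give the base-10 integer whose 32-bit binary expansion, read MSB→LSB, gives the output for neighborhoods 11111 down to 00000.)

1843811801

  #####|.  b31=0 t=3,i=0
  ####.|#  b30=1 t=1,i=18
  ###.#|#  b29=1 t=3,i=7
  ###..|.  b28=0 t=1,i=3
  ##.##|#  b27=1 t=4,i=12
  ##.#.|#  b26=1 t=1,i=12
  ##..#|.  b25=0 t=0,i=12
  ##...|#  b24=1 t=0,i=18
  #.###|#  b23=1 t=3,i=19
  #.##.|#  b22=1 t=0,i=16
  #.#.#|#  b21=1 t=0,i=2
  #.#..|.  b20=0 t=0,i=4
  #..##|.  b19=0 t=0,i=9
  #..#.|#  b18=1 t=0,i=6
  #...#|#  b17=1 t=0,i=19
  #....|.  b16=0 t=4,i=0
  .####|.  b15=0 t=1,i=17
  .###.|#  b14=1 t=1,i=2
  .##.#|.  b13=0 t=1,i=11
  .##..|#  b12=1 t=0,i=11
  .#.##|.  b11=0 t=0,i=15
  .#.#.|#  b10=1 t=0,i=1
  .#..#|.  b9=0 t=0,i=5
  .#...|#  b8=1 t=2,i=13
  ..###|#  b7=1 t=1,i=1
  ..##.|#  b6=1 t=0,i=10
  ..#.#|.  b5=0 t=0,i=0
  ..#..|#  b4=1 t=0,i=7
  ...##|#  b3=1 t=2,i=0
  ...#.|.  b2=0 t=0,i=20
  ....#|.  b1=0 t=4,i=4
  .....|#  b0=1 t=4,i=1
  bits 01101101111001100101010111011001 = 1843811801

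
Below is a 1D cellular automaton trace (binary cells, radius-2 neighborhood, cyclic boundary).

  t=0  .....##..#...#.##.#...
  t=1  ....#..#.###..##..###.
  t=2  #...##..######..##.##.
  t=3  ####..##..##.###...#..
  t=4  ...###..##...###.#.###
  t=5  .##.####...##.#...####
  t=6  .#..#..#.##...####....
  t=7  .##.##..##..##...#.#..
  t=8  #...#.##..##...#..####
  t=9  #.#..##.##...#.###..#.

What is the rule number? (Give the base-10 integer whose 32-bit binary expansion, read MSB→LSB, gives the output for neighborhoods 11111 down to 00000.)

2463846168

  nb #####: next=#  (t=2,i=10, bit31=1)
  nb ####.: next=.  (t=2,i=12, bit30=0)
  nb ###.#: next=.  (t=4,i=15, bit29=0)
  nb ###..: next=#  (t=1,i=11, bit28=1)
  nb ##.##: next=.  (t=2,i=18, bit27=0)
  nb ##.#.: next=.  (t=0,i=17, bit26=0)
  nb ##..#: next=#  (t=0,i=7, bit25=1)
  nb ##...: next=.  (t=1,i=21, bit24=0)
  nb #.###: next=#  (t=1,i=9, bit23=1)
  nb #.##.: next=#  (t=0,i=15, bit22=1)
  nb #.#.#: next=.  (t=4,i=17, bit21=0)
  nb #.#..: next=#  (t=0,i=18, bit20=1)
  nb #..##: next=#  (t=1,i=13, bit19=1)
  nb #..#.: next=.  (t=0,i=8, bit18=0)
  nb #...#: next=#  (t=0,i=11, bit17=1)
  nb #....: next=#  (t=0,i=20, bit16=1)
  nb .####: next=.  (t=2,i=9, bit15=0)
  nb .###.: next=#  (t=1,i=10, bit14=1)
  nb .##.#: next=.  (t=0,i=16, bit13=0)
  nb .##..: next=.  (t=0,i=6, bit12=0)
  nb .#.##: next=#  (t=0,i=14, bit11=1)
  nb .#.#.: next=#  (t=7,i=18, bit10=1)
  nb .#..#: next=#  (t=1,i=5, bit9=1)
  nb .#...: next=#  (t=0,i=10, bit8=1)
  nb ..###: next=.  (t=1,i=18, bit7=0)
  nb ..##.: next=.  (t=0,i=5, bit6=0)
  nb ..#.#: next=.  (t=0,i=13, bit5=0)
  nb ..#..: next=#  (t=0,i=9, bit4=1)
  nb ...##: next=#  (t=0,i=4, bit3=1)
  nb ...#.: next=.  (t=0,i=12, bit2=0)
  nb ....#: next=.  (t=0,i=3, bit1=0)
  nb .....: next=.  (t=0,i=0, bit0=0)
  bits 10010010110110110100111100011000 = 2463846168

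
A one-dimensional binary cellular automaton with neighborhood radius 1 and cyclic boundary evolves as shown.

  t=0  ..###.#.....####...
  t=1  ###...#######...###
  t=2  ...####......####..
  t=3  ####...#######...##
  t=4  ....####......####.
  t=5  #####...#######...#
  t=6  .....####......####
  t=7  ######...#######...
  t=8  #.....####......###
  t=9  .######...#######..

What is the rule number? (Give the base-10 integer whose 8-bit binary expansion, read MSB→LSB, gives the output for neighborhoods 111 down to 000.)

  [7] ### => .  t=0,i=3
  [6] ##. => .  t=0,i=4
  [5] #.# => .  t=0,i=5
  [4] #.. => #  t=0,i=7
  [3] .## => #  t=0,i=2
  [2] .#. => #  t=0,i=6
  [1] ..# => #  t=0,i=1
  [0] ... => #  t=0,i=0
  bits 00011111 = 31

31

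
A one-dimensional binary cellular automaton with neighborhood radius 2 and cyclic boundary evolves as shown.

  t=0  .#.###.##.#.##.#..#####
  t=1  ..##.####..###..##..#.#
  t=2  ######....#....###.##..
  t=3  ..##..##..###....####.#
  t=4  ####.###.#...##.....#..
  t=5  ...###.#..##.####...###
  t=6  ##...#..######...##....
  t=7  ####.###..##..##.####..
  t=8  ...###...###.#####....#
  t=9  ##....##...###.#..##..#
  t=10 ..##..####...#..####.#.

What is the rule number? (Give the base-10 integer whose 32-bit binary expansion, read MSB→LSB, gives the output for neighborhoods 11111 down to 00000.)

  ##### -> #   bit 31 = 1  t=0,i=20
  ####. -> .   bit 30 = 0  t=0,i=21
  ###.# -> #   bit 29 = 1  t=0,i=5
  ###.. -> .   bit 28 = 0  t=1,i=8
  ##.## -> #   bit 27 = 1  t=0,i=6
  ##.#. -> .   bit 26 = 0  t=0,i=0
  ##..# -> .   bit 25 = 0  t=1,i=9
  ##... -> #   bit 24 = 1  t=2,i=6
  #.### -> #   bit 23 = 1  t=0,i=3
  #.##. -> #   bit 22 = 1  t=0,i=7
  #.#.# -> .   bit 21 = 0  t=0,i=1
  #.#.. -> .   bit 20 = 0  t=0,i=15
  #..## -> #   bit 19 = 1  t=0,i=17
  #..#. -> #   bit 18 = 1  t=1,i=19
  #...# -> #   bit 17 = 1  t=4,i=11
  #.... -> #   bit 16 = 1  t=2,i=7
  .#### -> .   bit 15 = 0  t=0,i=19
  .###. -> .   bit 14 = 0  t=0,i=4
  .##.# -> #   bit 13 = 1  t=0,i=8
  .##.. -> #   bit 12 = 1  t=1,i=17
  .#.## -> #   bit 11 = 1  t=0,i=2
  .#.#. -> .   bit 10 = 0  t=1,i=21
  .#..# -> #   bit 9 = 1  t=0,i=16
  .#... -> #   bit 8 = 1  t=2,i=11
  ..### -> .   bit 7 = 0  t=0,i=18
  ..##. -> #   bit 6 = 1  t=1,i=2
  ..#.# -> #   bit 5 = 1  t=1,i=20
  ..#.. -> #   bit 4 = 1  t=2,i=10
  ...## -> .   bit 3 = 0  t=2,i=14
  ...#. -> .   bit 2 = 0  t=2,i=9
  ....# -> .   bit 1 = 0  t=2,i=8
  ..... -> .   bit 0 = 0  t=4,i=17
  bits 10101001110011110011101101110000 = 2848930672

2848930672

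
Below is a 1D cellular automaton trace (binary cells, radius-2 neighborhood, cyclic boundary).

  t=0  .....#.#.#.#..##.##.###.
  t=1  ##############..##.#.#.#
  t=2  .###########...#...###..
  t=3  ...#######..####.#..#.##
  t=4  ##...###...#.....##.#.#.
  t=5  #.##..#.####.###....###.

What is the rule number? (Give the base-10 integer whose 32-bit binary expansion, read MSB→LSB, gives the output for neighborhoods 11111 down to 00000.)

  nb #####: next=#  (t=1,i=1, bit31=1)
  nb ####.: next=.  (t=1,i=12, bit30=0)
  nb ###.#: next=.  (t=3,i=15, bit29=0)
  nb ###..: next=.  (t=0,i=22, bit28=0)
  nb ##.##: next=#  (t=0,i=16, bit27=1)
  nb ##.#.: next=.  (t=1,i=18, bit26=0)
  nb ##..#: next=.  (t=1,i=14, bit25=0)
  nb ##...: next=#  (t=0,i=23, bit24=1)
  nb #.###: next=.  (t=0,i=20, bit23=0)
  nb #.##.: next=#  (t=0,i=17, bit22=1)
  nb #.#.#: next=#  (t=0,i=7, bit21=1)
  nb #.#..: next=#  (t=0,i=11, bit20=1)
  nb #..##: next=#  (t=0,i=13, bit19=1)
  nb #..#.: next=.  (t=3,i=19, bit18=0)
  nb #...#: next=#  (t=2,i=13, bit17=1)
  nb #....: next=#  (t=0,i=0, bit16=1)
  nb .####: next=.  (t=1,i=0, bit15=0)
  nb .###.: next=#  (t=0,i=21, bit14=1)
  nb .##.#: next=.  (t=0,i=15, bit13=0)
  nb .##..: next=.  (t=3,i=23, bit12=0)
  nb .#.##: next=.  (t=1,i=22, bit11=0)
  nb .#.#.: next=#  (t=0,i=6, bit10=1)
  nb .#..#: next=#  (t=0,i=12, bit9=1)
  nb .#...: next=.  (t=2,i=16, bit8=0)
  nb ..###: next=.  (t=2,i=1, bit7=0)
  nb ..##.: next=.  (t=0,i=14, bit6=0)
  nb ..#.#: next=#  (t=0,i=5, bit5=1)
  nb ..#..: next=#  (t=2,i=15, bit4=1)
  nb ...##: next=.  (t=2,i=0, bit3=0)
  nb ...#.: next=#  (t=0,i=4, bit2=1)
  nb ....#: next=#  (t=0,i=3, bit1=1)
  nb .....: next=#  (t=0,i=1, bit0=1)
  bits 10001001011110110100011000110111 = 2306557495

2306557495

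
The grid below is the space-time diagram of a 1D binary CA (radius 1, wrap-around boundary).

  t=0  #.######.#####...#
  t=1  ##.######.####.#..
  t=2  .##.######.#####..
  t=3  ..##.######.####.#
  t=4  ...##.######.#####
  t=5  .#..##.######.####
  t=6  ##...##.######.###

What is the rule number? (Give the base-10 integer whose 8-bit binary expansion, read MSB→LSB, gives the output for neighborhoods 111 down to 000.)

  ###|#  b7=1 t=0,i=3
  ##.|#  b6=1 t=0,i=0
  #.#|#  b5=1 t=0,i=1
  #..|.  b4=0 t=0,i=14
  .##|.  b3=0 t=0,i=2
  .#.|#  b2=1 t=1,i=15
  ..#|.  b1=0 t=0,i=16
  ...|#  b0=1 t=0,i=15
  bits 11100101 = 229

229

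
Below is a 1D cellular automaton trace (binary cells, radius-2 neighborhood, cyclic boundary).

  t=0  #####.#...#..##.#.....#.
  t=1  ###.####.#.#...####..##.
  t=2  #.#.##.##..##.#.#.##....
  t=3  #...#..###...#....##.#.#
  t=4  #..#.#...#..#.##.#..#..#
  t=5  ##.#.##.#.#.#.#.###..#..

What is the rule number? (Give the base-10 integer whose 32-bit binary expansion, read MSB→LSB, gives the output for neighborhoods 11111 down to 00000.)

3067188012

  [31] ##### => #  t=0,i=2
  [30] ####. => .  t=0,i=3
  [29] ###.# => #  t=0,i=4
  [28] ###.. => #  t=1,i=18
  [27] ##.## => .  t=1,i=3
  [26] ##.#. => #  t=0,i=5
  [25] ##..# => #  t=1,i=19
  [24] ##... => .  t=2,i=20
  [23] #.### => #  t=0,i=0
  [22] #.##. => #  t=2,i=4
  [21] #.#.# => .  t=1,i=9
  [20] #.#.. => #  t=0,i=6
  [19] #..## => .  t=0,i=12
  [18] #..#. => .  t=4,i=2
  [17] #...# => .  t=0,i=8
  [16] #.... => #  t=0,i=18
  [15] .#### => #  t=0,i=1
  [14] .###. => .  t=1,i=1
  [13] .##.# => .  t=0,i=14
  [12] .##.. => #  t=2,i=8
  [11] .#.## => .  t=0,i=23
  [10] .#.#. => .  t=1,i=10
  [9] .#..# => #  t=0,i=11
  [8] .#... => #  t=0,i=7
  [7] ..### => .  t=1,i=15
  [6] ..##. => .  t=0,i=13
  [5] ..#.# => #  t=0,i=22
  [4] ..#.. => .  t=0,i=10
  [3] ...## => #  t=1,i=14
  [2] ...#. => #  t=0,i=9
  [1] ....# => .  t=0,i=20
  [0] ..... => .  t=0,i=19
  bits 10110110110100011001001100101100 = 3067188012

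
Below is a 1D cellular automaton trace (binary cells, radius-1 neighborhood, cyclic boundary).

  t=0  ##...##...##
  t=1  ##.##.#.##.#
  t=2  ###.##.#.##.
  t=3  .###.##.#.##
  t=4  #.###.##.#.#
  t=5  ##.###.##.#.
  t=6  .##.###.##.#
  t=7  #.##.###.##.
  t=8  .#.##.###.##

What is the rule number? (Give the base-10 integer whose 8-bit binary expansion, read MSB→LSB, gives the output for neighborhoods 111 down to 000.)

  nb ###: next=#  (t=0,i=0, bit7=1)
  nb ##.: next=#  (t=0,i=1, bit6=1)
  nb #.#: next=#  (t=1,i=2, bit5=1)
  nb #..: next=.  (t=0,i=2, bit4=0)
  nb .##: next=.  (t=0,i=5, bit3=0)
  nb .#.: next=.  (t=1,i=6, bit2=0)
  nb ..#: next=#  (t=0,i=4, bit1=1)
  nb ...: next=#  (t=0,i=3, bit0=1)
  bits 11100011 = 227

227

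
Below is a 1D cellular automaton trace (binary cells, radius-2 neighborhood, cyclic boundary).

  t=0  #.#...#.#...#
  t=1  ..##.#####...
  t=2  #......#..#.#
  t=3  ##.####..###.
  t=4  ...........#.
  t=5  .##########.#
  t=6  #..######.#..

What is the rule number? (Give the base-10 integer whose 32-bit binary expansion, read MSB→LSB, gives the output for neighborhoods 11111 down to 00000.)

  ##### -> #   bit 31 = 1  t=1,i=7
  ####. -> .   bit 30 = 0  t=1,i=8
  ###.# -> #   bit 29 = 1  t=3,i=11
  ###.. -> .   bit 28 = 0  t=1,i=9
  ##.## -> .   bit 27 = 0  t=1,i=4
  ##.#. -> .   bit 26 = 0  t=0,i=1
  ##..# -> .   bit 25 = 0  t=3,i=7
  ##... -> #   bit 24 = 1  t=1,i=10
  #.### -> .   bit 23 = 0  t=1,i=5
  #.##. -> .   bit 22 = 0  t=2,i=12
  #.#.# -> .   bit 21 = 0  t=5,i=12
  #.#.. -> #   bit 20 = 1  t=0,i=2
  #..## -> .   bit 19 = 0  t=3,i=8
  #..#. -> #   bit 18 = 1  t=2,i=9
  #...# -> .   bit 17 = 0  t=0,i=4
  #.... -> .   bit 16 = 0  t=1,i=11
  .#### -> .   bit 15 = 0  t=1,i=6
  .###. -> .   bit 14 = 0  t=3,i=10
  .##.# -> .   bit 13 = 0  t=0,i=0
  .##.. -> #   bit 12 = 1  t=2,i=0
  .#.## -> #   bit 11 = 1  t=2,i=11
  .#.#. -> #   bit 10 = 1  t=0,i=7
  .#..# -> .   bit 9 = 0  t=2,i=8
  .#... -> #   bit 8 = 1  t=0,i=3
  ..### -> .   bit 7 = 0  t=3,i=9
  ..##. -> .   bit 6 = 0  t=0,i=12
  ..#.# -> #   bit 5 = 1  t=0,i=6
  ..#.. -> .   bit 4 = 0  t=2,i=7
  ...## -> .   bit 3 = 0  t=0,i=11
  ...#. -> #   bit 2 = 1  t=0,i=5
  ....# -> #   bit 1 = 1  t=1,i=0
  ..... -> #   bit 0 = 1  t=1,i=12
  bits 10100001000101000001110100100111 = 2702449959

2702449959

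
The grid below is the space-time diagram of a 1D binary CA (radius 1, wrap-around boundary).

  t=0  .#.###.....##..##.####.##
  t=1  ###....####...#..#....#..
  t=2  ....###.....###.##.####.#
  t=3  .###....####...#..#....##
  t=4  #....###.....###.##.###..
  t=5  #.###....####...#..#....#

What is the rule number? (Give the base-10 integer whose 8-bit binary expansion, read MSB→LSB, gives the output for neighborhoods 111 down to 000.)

39

  nb ###: next=.  (t=0,i=4, bit7=0)
  nb ##.: next=.  (t=0,i=5, bit6=0)
  nb #.#: next=#  (t=0,i=0, bit5=1)
  nb #..: next=.  (t=0,i=6, bit4=0)
  nb .##: next=.  (t=0,i=3, bit3=0)
  nb .#.: next=#  (t=0,i=1, bit2=1)
  nb ..#: next=#  (t=0,i=10, bit1=1)
  nb ...: next=#  (t=0,i=7, bit0=1)
  bits 00100111 = 39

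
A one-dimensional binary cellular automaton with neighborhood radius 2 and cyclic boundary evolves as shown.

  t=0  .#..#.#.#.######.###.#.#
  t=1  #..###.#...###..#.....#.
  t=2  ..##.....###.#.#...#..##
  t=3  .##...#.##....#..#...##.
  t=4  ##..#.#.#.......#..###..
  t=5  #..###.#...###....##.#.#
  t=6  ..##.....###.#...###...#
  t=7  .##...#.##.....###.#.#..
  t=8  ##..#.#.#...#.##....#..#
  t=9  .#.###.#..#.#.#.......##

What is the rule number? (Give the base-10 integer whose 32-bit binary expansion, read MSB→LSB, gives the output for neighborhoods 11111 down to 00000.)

  [31] ##### => #  t=0,i=12
  [30] ####. => .  t=0,i=14
  [29] ###.# => .  t=0,i=15
  [28] ###.. => #  t=1,i=13
  [27] ##.## => #  t=0,i=16
  [26] ##.#. => .  t=0,i=20
  [25] ##..# => .  t=1,i=14
  [24] ##... => .  t=2,i=4
  [23] #.### => .  t=0,i=10
  [22] #.##. => #  t=3,i=8
  [21] #.#.# => .  t=0,i=6
  [20] #.#.. => .  t=0,i=1
  [19] #..## => #  t=1,i=2
  [18] #..#. => #  t=0,i=3
  [17] #...# => #  t=1,i=9
  [16] #.... => .  t=1,i=18
  [15] .#### => #  t=0,i=11
  [14] .###. => .  t=0,i=18
  [13] .##.# => #  t=5,i=19
  [12] .##.. => .  t=2,i=3
  [11] .#.## => .  t=0,i=9
  [10] .#.#. => #  t=0,i=0
  [9] .#..# => .  t=0,i=2
  [8] .#... => .  t=1,i=8
  [7] ..### => #  t=1,i=3
  [6] ..##. => #  t=2,i=2
  [5] ..#.# => #  t=0,i=4
  [4] ..#.. => .  t=1,i=16
  [3] ...## => #  t=1,i=10
  [2] ...#. => .  t=1,i=21
  [1] ....# => .  t=1,i=20
  [0] ..... => #  t=1,i=19
  bits 10011000010011101010010011101001 = 2555290857

2555290857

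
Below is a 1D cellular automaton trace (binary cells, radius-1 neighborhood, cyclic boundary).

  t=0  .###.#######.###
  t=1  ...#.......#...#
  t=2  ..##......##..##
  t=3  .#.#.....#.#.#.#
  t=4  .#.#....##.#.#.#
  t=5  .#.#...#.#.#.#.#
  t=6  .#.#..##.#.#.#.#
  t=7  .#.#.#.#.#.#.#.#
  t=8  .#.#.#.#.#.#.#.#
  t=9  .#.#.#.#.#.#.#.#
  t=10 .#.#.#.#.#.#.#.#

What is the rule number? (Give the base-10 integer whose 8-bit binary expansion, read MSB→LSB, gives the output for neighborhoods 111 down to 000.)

70

  [7] ### => .  t=0,i=2
  [6] ##. => #  t=0,i=3
  [5] #.# => .  t=0,i=0
  [4] #.. => .  t=1,i=0
  [3] .## => .  t=0,i=1
  [2] .#. => #  t=1,i=3
  [1] ..# => #  t=1,i=2
  [0] ... => .  t=1,i=1
  bits 01000110 = 70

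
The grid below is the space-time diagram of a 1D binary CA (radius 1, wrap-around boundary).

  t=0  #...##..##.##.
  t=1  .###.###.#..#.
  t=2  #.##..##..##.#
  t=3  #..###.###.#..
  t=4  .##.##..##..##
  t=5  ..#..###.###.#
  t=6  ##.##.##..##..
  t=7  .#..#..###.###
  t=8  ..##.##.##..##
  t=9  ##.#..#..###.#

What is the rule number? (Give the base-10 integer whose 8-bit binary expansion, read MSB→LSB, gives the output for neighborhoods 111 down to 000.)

  ### -> #   bit 7 = 1  t=1,i=2
  ##. -> #   bit 6 = 1  t=0,i=5
  #.# -> .   bit 5 = 0  t=0,i=10
  #.. -> #   bit 4 = 1  t=0,i=1
  .## -> .   bit 3 = 0  t=0,i=4
  .#. -> .   bit 2 = 0  t=0,i=0
  ..# -> #   bit 1 = 1  t=0,i=3
  ... -> #   bit 0 = 1  t=0,i=2
  bits 11010011 = 211

211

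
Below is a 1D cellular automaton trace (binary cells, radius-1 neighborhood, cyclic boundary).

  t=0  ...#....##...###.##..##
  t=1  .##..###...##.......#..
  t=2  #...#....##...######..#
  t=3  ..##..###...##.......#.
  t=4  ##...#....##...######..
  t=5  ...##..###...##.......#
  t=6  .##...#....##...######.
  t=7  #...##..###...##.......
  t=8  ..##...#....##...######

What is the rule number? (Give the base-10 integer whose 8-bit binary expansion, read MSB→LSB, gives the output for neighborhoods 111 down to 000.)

3

  nb ###: next=.  (t=0,i=14, bit7=0)
  nb ##.: next=.  (t=0,i=9, bit6=0)
  nb #.#: next=.  (t=0,i=16, bit5=0)
  nb #..: next=.  (t=0,i=0, bit4=0)
  nb .##: next=.  (t=0,i=8, bit3=0)
  nb .#.: next=.  (t=0,i=3, bit2=0)
  nb ..#: next=#  (t=0,i=2, bit1=1)
  nb ...: next=#  (t=0,i=1, bit0=1)
  bits 00000011 = 3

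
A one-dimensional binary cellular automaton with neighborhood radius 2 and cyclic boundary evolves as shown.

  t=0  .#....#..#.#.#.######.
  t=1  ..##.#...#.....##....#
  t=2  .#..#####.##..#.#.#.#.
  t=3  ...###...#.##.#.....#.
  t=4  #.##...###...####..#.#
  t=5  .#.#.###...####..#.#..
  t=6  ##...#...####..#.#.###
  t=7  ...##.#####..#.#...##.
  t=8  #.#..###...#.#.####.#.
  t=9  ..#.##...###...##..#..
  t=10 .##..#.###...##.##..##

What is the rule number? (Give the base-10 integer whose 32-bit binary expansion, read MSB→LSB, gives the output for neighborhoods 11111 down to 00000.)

  #####|.  b31=0 t=0,i=17
  ####.|.  b30=0 t=0,i=19
  ###.#|.  b29=0 t=2,i=8
  ###..|.  b28=0 t=0,i=20
  ##.##|#  b27=1 t=2,i=9
  ##.#.|#  b26=1 t=1,i=4
  ##..#|#  b25=1 t=0,i=21
  ##...|.  b24=0 t=1,i=17
  #.###|#  b23=1 t=0,i=15
  #.##.|.  b22=0 t=2,i=10
  #.#.#|.  b21=0 t=0,i=11
  #.#..|#  b20=1 t=1,i=5
  #..##|#  b19=1 t=1,i=1
  #..#.|.  b18=0 t=0,i=0
  #...#|#  b17=1 t=1,i=7
  #....|#  b16=1 t=0,i=3
  .####|#  b15=1 t=0,i=16
  .###.|.  b14=0 t=3,i=4
  .##.#|.  b13=0 t=1,i=3
  .##..|#  b12=1 t=1,i=16
  .#.##|.  b11=0 t=0,i=14
  .#.#.|.  b10=0 t=0,i=10
  .#..#|.  b9=0 t=0,i=7
  .#...|#  b8=1 t=0,i=2
  ..###|#  b7=1 t=2,i=4
  ..##.|.  b6=0 t=1,i=2
  ..#.#|#  b5=1 t=0,i=9
  ..#..|.  b4=0 t=0,i=1
  ...##|#  b3=1 t=1,i=14
  ...#.|#  b2=1 t=0,i=5
  ....#|.  b1=0 t=0,i=4
  .....|.  b0=0 t=1,i=12
  bits 00001110100110111001000110101100 = 245076396

245076396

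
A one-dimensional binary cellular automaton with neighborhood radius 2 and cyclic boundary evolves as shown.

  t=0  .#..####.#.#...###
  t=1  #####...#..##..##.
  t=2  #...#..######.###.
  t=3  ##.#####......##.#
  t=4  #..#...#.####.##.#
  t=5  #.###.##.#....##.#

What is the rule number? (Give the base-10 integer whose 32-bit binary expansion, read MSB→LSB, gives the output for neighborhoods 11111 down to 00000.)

  ##### -> .   bit 31 = 0  t=1,i=2
  ####. -> .   bit 30 = 0  t=0,i=6
  ###.# -> .   bit 29 = 0  t=0,i=7
  ###.. -> #   bit 28 = 1  t=1,i=4
  ##.## -> .   bit 27 = 0  t=1,i=17
  ##.#. -> #   bit 26 = 1  t=0,i=0
  ##..# -> .   bit 25 = 0  t=1,i=13
  ##... -> .   bit 24 = 0  t=1,i=5
  #.### -> #   bit 23 = 1  t=1,i=0
  #.##. -> #   bit 22 = 1  t=4,i=14
  #.#.# -> .   bit 21 = 0  t=0,i=9
  #.#.. -> #   bit 20 = 1  t=0,i=1
  #..## -> #   bit 19 = 1  t=0,i=3
  #..#. -> #   bit 18 = 1  t=4,i=2
  #...# -> .   bit 17 = 0  t=0,i=13
  #.... -> #   bit 16 = 1  t=3,i=9
  .#### -> .   bit 15 = 0  t=0,i=5
  .###. -> #   bit 14 = 1  t=0,i=16
  .##.# -> #   bit 13 = 1  t=1,i=16
  .##.. -> #   bit 12 = 1  t=1,i=12
  .#.## -> .   bit 11 = 0  t=4,i=8
  .#.#. -> .   bit 10 = 0  t=0,i=10
  .#..# -> #   bit 9 = 1  t=0,i=2
  .#... -> #   bit 8 = 1  t=0,i=12
  ..### -> #   bit 7 = 1  t=0,i=4
  ..##. -> #   bit 6 = 1  t=1,i=11
  ..#.# -> #   bit 5 = 1  t=4,i=7
  ..#.. -> #   bit 4 = 1  t=1,i=8
  ...## -> .   bit 3 = 0  t=0,i=14
  ...#. -> #   bit 2 = 1  t=1,i=7
  ....# -> #   bit 1 = 1  t=3,i=12
  ..... -> #   bit 0 = 1  t=3,i=10
  bits 00010100110111010111001111110111 = 350057463

350057463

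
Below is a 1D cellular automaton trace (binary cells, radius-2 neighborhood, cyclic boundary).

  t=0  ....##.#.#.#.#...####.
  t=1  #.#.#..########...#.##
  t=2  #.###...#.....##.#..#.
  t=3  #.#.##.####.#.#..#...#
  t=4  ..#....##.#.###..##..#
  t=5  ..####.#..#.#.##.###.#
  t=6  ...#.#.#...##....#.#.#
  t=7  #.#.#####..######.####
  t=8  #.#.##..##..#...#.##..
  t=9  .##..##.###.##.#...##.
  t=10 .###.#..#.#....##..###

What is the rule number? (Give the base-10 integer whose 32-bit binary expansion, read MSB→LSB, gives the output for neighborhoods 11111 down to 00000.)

867276118

  nb #####: next=.  (t=1,i=9, bit31=0)
  nb ####.: next=.  (t=0,i=19, bit30=0)
  nb ###.#: next=#  (t=1,i=0, bit29=1)
  nb ###..: next=#  (t=0,i=20, bit28=1)
  nb ##.##: next=.  (t=3,i=6, bit27=0)
  nb ##.#.: next=.  (t=0,i=6, bit26=0)
  nb ##..#: next=#  (t=4,i=15, bit25=1)
  nb ##...: next=#  (t=0,i=21, bit24=1)
  nb #.###: next=#  (t=1,i=20, bit23=1)
  nb #.##.: next=.  (t=3,i=4, bit22=0)
  nb #.#.#: next=#  (t=0,i=7, bit21=1)
  nb #.#..: next=#  (t=0,i=13, bit20=1)
  nb #..##: next=.  (t=1,i=6, bit19=0)
  nb #..#.: next=.  (t=2,i=19, bit18=0)
  nb #...#: next=.  (t=0,i=15, bit17=0)
  nb #....: next=#  (t=0,i=0, bit16=1)
  nb .####: next=#  (t=0,i=18, bit15=1)
  nb .###.: next=.  (t=1,i=21, bit14=0)
  nb .##.#: next=.  (t=0,i=5, bit13=0)
  nb .##..: next=#  (t=4,i=18, bit12=1)
  nb .#.##: next=.  (t=1,i=19, bit11=0)
  nb .#.#.: next=#  (t=0,i=8, bit10=1)
  nb .#..#: next=.  (t=1,i=5, bit9=0)
  nb .#...: next=#  (t=0,i=14, bit8=1)
  nb ..###: next=.  (t=0,i=17, bit7=0)
  nb ..##.: next=#  (t=0,i=4, bit6=1)
  nb ..#.#: next=.  (t=1,i=18, bit5=0)
  nb ..#..: next=#  (t=2,i=8, bit4=1)
  nb ...##: next=.  (t=0,i=3, bit3=0)
  nb ...#.: next=#  (t=1,i=17, bit2=1)
  nb ....#: next=#  (t=0,i=2, bit1=1)
  nb .....: next=.  (t=0,i=1, bit0=0)
  bits 00110011101100011001010101010110 = 867276118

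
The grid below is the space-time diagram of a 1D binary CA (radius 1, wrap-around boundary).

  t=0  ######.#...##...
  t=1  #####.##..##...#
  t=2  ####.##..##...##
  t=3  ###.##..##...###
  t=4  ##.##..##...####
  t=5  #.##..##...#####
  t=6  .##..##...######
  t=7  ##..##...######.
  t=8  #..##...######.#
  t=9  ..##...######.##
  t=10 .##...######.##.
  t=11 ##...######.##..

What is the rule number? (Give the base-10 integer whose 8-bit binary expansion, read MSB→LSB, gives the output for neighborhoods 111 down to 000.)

  nb ###: next=#  (t=0,i=1, bit7=1)
  nb ##.: next=.  (t=0,i=5, bit6=0)
  nb #.#: next=#  (t=0,i=6, bit5=1)
  nb #..: next=.  (t=0,i=8, bit4=0)
  nb .##: next=#  (t=0,i=0, bit3=1)
  nb .#.: next=#  (t=0,i=7, bit2=1)
  nb ..#: next=#  (t=0,i=10, bit1=1)
  nb ...: next=.  (t=0,i=9, bit0=0)
  bits 10101110 = 174

174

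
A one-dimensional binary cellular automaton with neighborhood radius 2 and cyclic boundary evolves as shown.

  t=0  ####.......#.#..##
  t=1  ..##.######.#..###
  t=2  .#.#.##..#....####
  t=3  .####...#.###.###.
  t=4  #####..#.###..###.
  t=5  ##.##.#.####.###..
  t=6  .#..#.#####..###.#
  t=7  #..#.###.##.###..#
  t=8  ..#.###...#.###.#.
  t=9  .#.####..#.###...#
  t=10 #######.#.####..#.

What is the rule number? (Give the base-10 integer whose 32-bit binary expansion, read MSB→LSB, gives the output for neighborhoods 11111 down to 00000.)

1353575815

  ##### -> .   bit 31 = 0  t=0,i=0
  ####. -> #   bit 30 = 1  t=0,i=2
  ###.# -> .   bit 29 = 0  t=1,i=10
  ###.. -> #   bit 28 = 1  t=0,i=3
  ##.## -> .   bit 27 = 0  t=1,i=4
  ##.#. -> .   bit 26 = 0  t=1,i=11
  ##..# -> .   bit 25 = 0  t=1,i=0
  ##... -> .   bit 24 = 0  t=0,i=4
  #.### -> #   bit 23 = 1  t=1,i=5
  #.##. -> .   bit 22 = 0  t=2,i=5
  #.#.# -> #   bit 21 = 1  t=2,i=1
  #.#.. -> .   bit 20 = 0  t=0,i=13
  #..## -> #   bit 19 = 1  t=0,i=15
  #..#. -> #   bit 18 = 1  t=2,i=8
  #...# -> .   bit 17 = 0  t=3,i=6
  #.... -> #   bit 16 = 1  t=0,i=5
  .#### -> #   bit 15 = 1  t=0,i=17
  .###. -> #   bit 14 = 1  t=1,i=16
  .##.# -> #   bit 13 = 1  t=1,i=3
  .##.. -> .   bit 12 = 0  t=2,i=6
  .#.## -> #   bit 11 = 1  t=2,i=4
  .#.#. -> #   bit 10 = 1  t=0,i=12
  .#..# -> .   bit 9 = 0  t=0,i=14
  .#... -> #   bit 8 = 1  t=2,i=10
  ..### -> #   bit 7 = 1  t=0,i=16
  ..##. -> .   bit 6 = 0  t=1,i=2
  ..#.# -> .   bit 5 = 0  t=0,i=11
  ..#.. -> .   bit 4 = 0  t=2,i=9
  ...## -> .   bit 3 = 0  t=2,i=13
  ...#. -> #   bit 2 = 1  t=0,i=10
  ....# -> #   bit 1 = 1  t=0,i=9
  ..... -> #   bit 0 = 1  t=0,i=6
  bits 01010000101011011110110110000111 = 1353575815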